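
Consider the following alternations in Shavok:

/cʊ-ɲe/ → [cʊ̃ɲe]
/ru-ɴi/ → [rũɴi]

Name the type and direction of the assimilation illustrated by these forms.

The vowel /ʊ/ surfaces as nasalised [ʊ̃] next to the following nasal /ɲ/ — it has acquired the [+nasal] feature of its neighbour.
Likewise in the remaining data: /u/ → [ũ] before /ɴ/ — each time a vowel is nasalised next to a following nasal.
Because the conditioning nasal is to the right of the vowel that changes, the process is regressive (anticipatory).

regressive nasality assimilation (vowel nasalisation)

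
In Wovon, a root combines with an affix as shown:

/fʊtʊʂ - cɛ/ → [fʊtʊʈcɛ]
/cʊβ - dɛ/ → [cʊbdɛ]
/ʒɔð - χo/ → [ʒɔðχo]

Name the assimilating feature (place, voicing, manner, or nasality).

The segment that alternates is /ʂ/, which surfaces as [ʈ] when adjacent to /c/.
/ʂ/ is a fricative while /c/ is a stop; the output [ʈ] is a stop, matching the trigger — so the feature that spreads is manner.
The same holds elsewhere in the data: /β/ → [b] before /d/ (fricative → stop, matching a stop) — only manner changes, and always toward the following segment.
No alternation appears in [ʒɔðχo]: there the adjacent consonants already agree in manner (/ð/ and /χ/ are both fricatives), so this form is consistent with the same rule.

manner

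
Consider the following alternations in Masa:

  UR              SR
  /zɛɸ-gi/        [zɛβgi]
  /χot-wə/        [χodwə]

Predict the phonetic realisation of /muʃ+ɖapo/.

The data show regressive voicing assimilation: /ɸ/ → [β] before /g/; /t/ → [d] before /w/. In each pair only voicing changes, matching the following consonant, while place and manner stay constant.
/ʃ/ is a voiceless postalveolar fricative. The following trigger /ɖ/ is voiced, so /ʃ/ must become voiced as well.
A voiced postalveolar fricative is [ʒ], so the surface segment is [ʒ].

[muʒɖapo]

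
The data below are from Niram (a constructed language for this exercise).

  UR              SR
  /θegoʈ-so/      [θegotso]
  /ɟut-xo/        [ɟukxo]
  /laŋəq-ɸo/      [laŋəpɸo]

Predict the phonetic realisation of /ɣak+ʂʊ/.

The data show regressive place assimilation: /ʈ/ → [t] before /s/; /t/ → [k] before /x/; /q/ → [p] before /ɸ/. In each pair only place changes, matching the following consonant, while manner and voice stay constant.
/k/ is a voiceless velar stop. The following trigger /ʂ/ is retroflex, so /k/ must become retroflex as well.
A voiceless retroflex stop is [ʈ], so the surface segment is [ʈ].

[ɣaʈʂʊ]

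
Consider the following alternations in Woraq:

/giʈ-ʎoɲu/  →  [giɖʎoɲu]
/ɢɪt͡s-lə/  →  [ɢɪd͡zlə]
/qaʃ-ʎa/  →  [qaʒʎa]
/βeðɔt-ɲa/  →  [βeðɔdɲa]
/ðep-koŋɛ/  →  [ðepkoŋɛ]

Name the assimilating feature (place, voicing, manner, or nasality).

Underlying /ʈ/ is realised as [ɖ] next to /ʎ/; /ʎ/ itself does not change.
The change voiceless → voiced matches the voicing of the following /ʎ/, identifying this as voicing assimilation.
Checking the remaining alternations: /t͡s/ → [d͡z] before /l/ (voiceless → voiced, matching voiced); /ʃ/ → [ʒ] before /ʎ/ (voiceless → voiced, matching voiced); /t/ → [d] before /ɲ/ (voiceless → voiced, matching voiced) — only voicing changes, and always toward the following segment.
No alternation appears in [ðepkoŋɛ]: there the adjacent consonants already agree in voicing (/p/ and /k/ are both voiceless), so this form is consistent with the same rule.

voicing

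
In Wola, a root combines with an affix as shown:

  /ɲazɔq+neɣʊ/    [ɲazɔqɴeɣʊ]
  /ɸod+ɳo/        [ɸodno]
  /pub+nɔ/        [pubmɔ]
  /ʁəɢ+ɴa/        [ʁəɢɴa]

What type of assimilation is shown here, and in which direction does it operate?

progressive place assimilation

Underlying /n/ is realised as [ɴ] next to /q/; /q/ itself does not change.
/n/ is alveolar while /q/ is uvular; the output [ɴ] is uvular, matching the trigger — so the feature that spreads is place.
Manner and voice are unchanged, so the assimilation is partial, not total.
The other alternating forms pattern the same way: /ɳ/ → [n] after /d/ (retroflex → alveolar, matching alveolar); /n/ → [m] after /b/ (alveolar → bilabial, matching bilabial) — only place changes, and always toward the preceding segment.
No alternation appears in [ʁəɢɴa]: there the adjacent consonants already agree in place (/ɴ/ and /ɢ/ are both uvular), so this form is consistent with the same rule.
Since the segment that changes follows the conditioning segment, the assimilation is progressive.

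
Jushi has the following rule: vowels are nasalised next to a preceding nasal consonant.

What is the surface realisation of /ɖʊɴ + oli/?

[ɖʊɴõli]

The vowel /o/ is adjacent to the preceding nasal /ɴ/, so it acquires [+nasal] and surfaces as [õ].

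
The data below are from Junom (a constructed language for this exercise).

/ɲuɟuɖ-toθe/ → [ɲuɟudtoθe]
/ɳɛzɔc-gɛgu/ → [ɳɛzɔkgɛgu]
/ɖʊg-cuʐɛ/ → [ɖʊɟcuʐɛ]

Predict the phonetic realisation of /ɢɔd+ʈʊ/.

The data show regressive place assimilation: /ɖ/ → [d] before /t/; /c/ → [k] before /g/; /g/ → [ɟ] before /c/. In each pair only place changes, matching the following consonant, while manner and voice stay constant.
/d/ is a voiced alveolar stop. The following trigger /ʈ/ is retroflex, so /d/ must become retroflex as well.
A voiced retroflex stop is [ɖ], so the surface segment is [ɖ].

[ɢɔɖʈʊ]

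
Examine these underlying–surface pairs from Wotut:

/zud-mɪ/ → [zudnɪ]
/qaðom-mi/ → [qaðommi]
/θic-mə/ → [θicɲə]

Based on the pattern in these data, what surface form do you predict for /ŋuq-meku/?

The data show progressive place assimilation: /m/ → [n] after /d/; /m/ → [ɲ] after /c/. In each pair only place changes, matching the preceding consonant, while manner and voice stay constant.
Nothing changes in [qaðommi]: there the adjacent consonants already agree in place (/m/ and /m/ are both bilabial), so this form is consistent with the same rule.
The rule targets /m/ (voiced bilabial nasal), which sits after the trigger /q/ (uvular).
The voiced uvular nasal is [ɴ], so /m/ → [ɴ].

[ŋuqɴeku]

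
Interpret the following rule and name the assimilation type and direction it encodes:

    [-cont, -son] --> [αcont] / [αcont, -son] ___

progressive manner assimilation

The shared variable α links the value of [cont] on the target to that of the neighbouring obstruent. [cont] distinguishes stops from fricatives — a manner-of-articulation feature — so this is manner assimilation.
The conditioning segment sits to the left of the focus bar, meaning the trigger precedes the segment that changes — progressive assimilation.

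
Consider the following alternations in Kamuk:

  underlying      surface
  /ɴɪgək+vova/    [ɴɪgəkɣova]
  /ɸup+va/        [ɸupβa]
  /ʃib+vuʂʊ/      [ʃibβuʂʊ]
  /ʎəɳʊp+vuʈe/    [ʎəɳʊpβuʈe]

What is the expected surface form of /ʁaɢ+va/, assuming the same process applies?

The data show progressive place assimilation: /v/ → [ɣ] after /k/; /v/ → [β] after /p/; /v/ → [β] after /b/. In each pair only place changes, matching the preceding consonant, while manner and voice stay constant.
/v/ is a voiced labiodental fricative. The preceding trigger /ɢ/ is uvular, so /v/ must become uvular as well.
The voiced uvular fricative is [ʁ], so /v/ → [ʁ].

[ʁaɢʁa]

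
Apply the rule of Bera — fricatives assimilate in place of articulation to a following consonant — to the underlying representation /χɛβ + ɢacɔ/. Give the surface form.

[χɛʁɢacɔ]

The rule targets /β/ (voiced bilabial fricative), which sits before the trigger /ɢ/ (uvular).
A voiced uvular fricative is [ʁ], so the surface segment is [ʁ].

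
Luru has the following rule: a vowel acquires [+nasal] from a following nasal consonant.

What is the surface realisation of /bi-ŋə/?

[bĩŋə]

The vowel /i/ is adjacent to the following nasal /ŋ/, so it acquires [+nasal] and surfaces as [ĩ].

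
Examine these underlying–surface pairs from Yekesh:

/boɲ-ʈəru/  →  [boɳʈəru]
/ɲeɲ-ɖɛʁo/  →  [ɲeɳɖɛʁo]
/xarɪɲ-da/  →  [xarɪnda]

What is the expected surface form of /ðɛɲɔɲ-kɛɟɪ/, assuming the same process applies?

[ðɛɲɔŋkɛɟɪ]

The data show regressive place assimilation: /ɲ/ → [ɳ] before /ʈ/; /ɲ/ → [ɳ] before /ɖ/; /ɲ/ → [n] before /d/. In each pair only place changes, matching the following consonant, while manner and voice stay constant.
The rule targets /ɲ/ (voiced palatal nasal), which sits before the trigger /k/ (velar).
The voiced velar nasal is [ŋ], so /ɲ/ → [ŋ].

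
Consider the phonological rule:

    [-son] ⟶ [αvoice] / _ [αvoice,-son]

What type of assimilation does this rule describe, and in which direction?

regressive voicing assimilation

The shared variable α links the value of [voice] on the target to the same value on the neighbouring segment, so voicing is the feature that assimilates.
Since the environment is written after the underscore, the trigger follows the target; the direction is regressive.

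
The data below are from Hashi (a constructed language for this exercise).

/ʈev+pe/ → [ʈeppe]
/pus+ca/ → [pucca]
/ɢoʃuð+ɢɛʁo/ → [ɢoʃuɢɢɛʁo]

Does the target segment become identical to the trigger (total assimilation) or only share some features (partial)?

total assimilation

Underlying /v/ is realised as [p] next to /p/; /p/ itself does not change.
The output [p] is identical to the trigger /p/ — every feature (place, manner, voicing) has been copied — so this is total assimilation.
The other forms behave the same way: /s/ → [c] before /c/; /ð/ → [ɢ] before /ɢ/ — in each case the output is a copy of the following consonant.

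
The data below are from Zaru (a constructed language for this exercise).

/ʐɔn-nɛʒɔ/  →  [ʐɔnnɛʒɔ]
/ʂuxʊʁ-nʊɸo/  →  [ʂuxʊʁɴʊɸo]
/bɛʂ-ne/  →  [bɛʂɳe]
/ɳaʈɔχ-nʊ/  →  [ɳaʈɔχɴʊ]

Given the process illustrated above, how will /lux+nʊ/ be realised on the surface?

[luxŋʊ]

The data show progressive place assimilation: /n/ → [ɴ] after /ʁ/; /n/ → [ɳ] after /ʂ/; /n/ → [ɴ] after /χ/. In each pair only place changes, matching the preceding consonant, while manner and voice stay constant.
No alternation appears in [ʐɔnnɛʒɔ]: there the adjacent consonants already agree in place (/n/ and /n/ are both alveolar), so this form is consistent with the same rule.
The rule targets /n/ (voiced alveolar nasal), which sits after the trigger /x/ (velar).
Changing only its place to velar gives [ŋ] — the voiced velar nasal.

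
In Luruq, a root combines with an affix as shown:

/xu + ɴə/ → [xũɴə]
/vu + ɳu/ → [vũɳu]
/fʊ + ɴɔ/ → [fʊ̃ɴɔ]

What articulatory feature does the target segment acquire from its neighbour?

nasality

The vowel /u/ surfaces as nasalised [ũ] next to the following nasal /ɴ/ — it has acquired the [+nasal] feature of its neighbour.
Likewise in the remaining data: /u/ → [ũ] before /ɳ/; /ʊ/ → [ʊ̃] before /ɴ/ — each time a vowel is nasalised next to a following nasal.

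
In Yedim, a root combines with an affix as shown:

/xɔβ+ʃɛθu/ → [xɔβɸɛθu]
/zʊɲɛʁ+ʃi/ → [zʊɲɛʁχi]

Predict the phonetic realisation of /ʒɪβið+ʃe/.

[ʒɪβiðθe]

The data show progressive place assimilation: /ʃ/ → [ɸ] after /β/; /ʃ/ → [χ] after /ʁ/. In each pair only place changes, matching the preceding consonant, while manner and voice stay constant.
/ʃ/ is a voiceless postalveolar fricative. The preceding trigger /ð/ is dental, so /ʃ/ must become dental as well.
Changing only its place to dental gives [θ] — the voiceless dental fricative.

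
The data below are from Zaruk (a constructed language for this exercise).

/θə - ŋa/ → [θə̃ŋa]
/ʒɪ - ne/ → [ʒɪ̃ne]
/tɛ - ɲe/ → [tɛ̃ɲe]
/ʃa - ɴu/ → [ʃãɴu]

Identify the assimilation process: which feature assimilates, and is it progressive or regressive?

regressive nasality assimilation (vowel nasalisation)

The vowel /ə/ surfaces as nasalised [ə̃] next to the following nasal /ŋ/ — it has acquired the [+nasal] feature of its neighbour.
The other forms show the same pattern: /ɪ/ → [ɪ̃] before /n/; /ɛ/ → [ɛ̃] before /ɲ/; /a/ → [ã] before /ɴ/ — each time a vowel is nasalised next to a following nasal.
Because the conditioning nasal is to the right of the vowel that changes, the process is regressive (anticipatory).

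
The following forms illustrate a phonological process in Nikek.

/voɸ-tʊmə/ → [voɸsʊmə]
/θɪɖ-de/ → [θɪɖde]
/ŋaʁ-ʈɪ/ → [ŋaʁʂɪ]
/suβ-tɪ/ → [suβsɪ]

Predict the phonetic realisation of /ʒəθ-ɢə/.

The data show progressive manner assimilation: /t/ → [s] after /ɸ/; /ʈ/ → [ʂ] after /ʁ/; /t/ → [s] after /β/. In each pair only manner changes, matching the preceding consonant, while place and voice stay constant.
No alternation appears in [θɪɖde]: there the adjacent consonants already agree in manner (/d/ and /ɖ/ are both stops), so this form is consistent with the same rule.
/ɢ/ is a voiced uvular stop. The preceding trigger /θ/ is a fricative, so /ɢ/ must become a fricative as well.
A voiced uvular fricative is [ʁ], so the surface segment is [ʁ].

[ʒəθʁə]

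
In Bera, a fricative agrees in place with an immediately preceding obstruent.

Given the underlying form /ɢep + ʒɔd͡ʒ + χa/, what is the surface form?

The rule targets /ʒ/ (voiced postalveolar fricative), which sits after the trigger /p/ (bilabial).
A voiced bilabial fricative is [β], so the surface segment is [β].
The same rule applies at the second boundary: /χ/ → [ʃ] next to /d͡ʒ/.

[ɢepβɔd͡ʒʃa]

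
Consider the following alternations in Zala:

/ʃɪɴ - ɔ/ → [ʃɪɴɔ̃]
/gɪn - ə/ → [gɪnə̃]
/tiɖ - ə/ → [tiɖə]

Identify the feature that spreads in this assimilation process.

nasality

The vowel /ɔ/ surfaces as nasalised [ɔ̃] next to the preceding nasal /ɴ/ — it has acquired the [+nasal] feature of its neighbour.
Likewise in the remaining data: /ə/ → [ə̃] after /n/ — each time a vowel is nasalised next to a preceding nasal.
No change occurs in [tiɖə] because the vowel at the boundary is adjacent to an oral consonant, not a nasal (/ə/ next to /ɖ/).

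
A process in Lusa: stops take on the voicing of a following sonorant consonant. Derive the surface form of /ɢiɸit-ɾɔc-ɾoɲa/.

/t/ is a voiceless alveolar stop. The following trigger /ɾ/ is voiced, so /t/ must become voiced as well.
A voiced alveolar stop is [d], so the surface segment is [d].
At the second juncture, /c/ likewise becomes [ɟ] adjacent to /ɾ/.

[ɢiɸidɾɔɟɾoɲa]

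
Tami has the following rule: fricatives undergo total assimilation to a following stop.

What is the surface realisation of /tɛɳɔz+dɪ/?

/z/ is the segment targeted by the rule; it sits immediately before /d/, so it assimilates completely and surfaces as [d].

[tɛɳɔddɪ]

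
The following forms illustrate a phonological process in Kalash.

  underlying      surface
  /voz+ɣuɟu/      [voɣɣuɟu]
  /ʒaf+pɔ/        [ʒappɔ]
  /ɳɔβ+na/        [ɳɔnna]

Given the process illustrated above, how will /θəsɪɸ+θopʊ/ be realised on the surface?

[θəsɪθθopʊ]

The data show regressive total assimilation (/z/ → [ɣ] before /ɣ/; /f/ → [p] before /p/; /β/ → [n] before /n/): in every case the target segment becomes identical to its following neighbour, copying more than a single feature.
/ɸ/ is the segment targeted by the rule; it sits immediately before /θ/, so it assimilates completely and surfaces as [θ].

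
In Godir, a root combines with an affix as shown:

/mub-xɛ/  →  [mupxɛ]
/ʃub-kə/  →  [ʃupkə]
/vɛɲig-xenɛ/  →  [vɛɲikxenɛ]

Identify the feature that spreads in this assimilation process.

Comparing underlying and surface forms, /b/ → [p] is the alternation; the neighbouring /x/ is constant.
/b/ is voiced while /x/ is voiceless; the output [p] is voiceless, matching the trigger — so the feature that spreads is voicing.
The same holds elsewhere in the data: /b/ → [p] before /k/ (voiced → voiceless, matching voiceless); /g/ → [k] before /x/ (voiced → voiceless, matching voiceless) — only voicing changes, and always toward the following segment.

voicing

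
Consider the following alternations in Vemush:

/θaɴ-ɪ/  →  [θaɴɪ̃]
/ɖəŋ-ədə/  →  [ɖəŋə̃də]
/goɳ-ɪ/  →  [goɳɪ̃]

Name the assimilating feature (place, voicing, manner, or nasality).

The vowel /ɪ/ surfaces as nasalised [ɪ̃] next to the preceding nasal /ɴ/ — it has acquired the [+nasal] feature of its neighbour.
Likewise in the remaining data: /ə/ → [ə̃] after /ŋ/; /ɪ/ → [ɪ̃] after /ɳ/ — each time a vowel is nasalised next to a preceding nasal.

nasality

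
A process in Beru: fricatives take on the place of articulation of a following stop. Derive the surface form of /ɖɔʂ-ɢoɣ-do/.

[ɖɔχɢozdo]

/ʂ/ is a voiceless retroflex fricative. The following trigger /ɢ/ is uvular, so /ʂ/ must become uvular as well.
Changing only its place to uvular gives [χ] — the voiceless uvular fricative.
At the second juncture, /ɣ/ likewise becomes [z] adjacent to /d/.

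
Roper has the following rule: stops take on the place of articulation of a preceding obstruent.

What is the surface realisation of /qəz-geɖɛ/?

The rule targets /g/ (voiced velar stop), which sits after the trigger /z/ (alveolar).
The voiced alveolar stop is [d], so /g/ → [d].

[qəzdeɖɛ]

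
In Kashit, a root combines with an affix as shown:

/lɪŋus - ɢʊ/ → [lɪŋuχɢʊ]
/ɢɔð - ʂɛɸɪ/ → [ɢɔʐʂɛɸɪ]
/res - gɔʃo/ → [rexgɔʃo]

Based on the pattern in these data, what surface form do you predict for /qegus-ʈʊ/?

The data show regressive place assimilation: /s/ → [χ] before /ɢ/; /ð/ → [ʐ] before /ʂ/; /s/ → [x] before /g/. In each pair only place changes, matching the following consonant, while manner and voice stay constant.
/s/ is a voiceless alveolar fricative. The following trigger /ʈ/ is retroflex, so /s/ must become retroflex as well.
The voiceless retroflex fricative is [ʂ], so /s/ → [ʂ].

[qeguʂʈʊ]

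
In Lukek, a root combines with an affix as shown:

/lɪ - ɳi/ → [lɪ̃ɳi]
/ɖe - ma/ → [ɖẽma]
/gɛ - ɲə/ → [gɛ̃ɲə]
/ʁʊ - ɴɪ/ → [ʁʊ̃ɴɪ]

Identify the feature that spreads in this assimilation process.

The vowel /ɪ/ surfaces as nasalised [ɪ̃] next to the following nasal /ɳ/ — it has acquired the [+nasal] feature of its neighbour.
The other forms show the same pattern: /e/ → [ẽ] before /m/; /ɛ/ → [ɛ̃] before /ɲ/; /ʊ/ → [ʊ̃] before /ɴ/ — each time a vowel is nasalised next to a following nasal.

nasality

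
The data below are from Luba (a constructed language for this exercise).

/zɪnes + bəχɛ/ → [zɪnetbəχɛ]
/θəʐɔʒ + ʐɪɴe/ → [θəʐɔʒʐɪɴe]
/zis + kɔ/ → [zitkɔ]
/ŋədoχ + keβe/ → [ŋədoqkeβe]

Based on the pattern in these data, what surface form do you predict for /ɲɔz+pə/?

[ɲɔdpə]

The data show regressive manner assimilation: /s/ → [t] before /b/; /s/ → [t] before /k/; /χ/ → [q] before /k/. In each pair only manner changes, matching the following consonant, while place and voice stay constant.
No alternation appears in [θəʐɔʒʐɪɴe]: there the adjacent consonants already agree in manner (/ʒ/ and /ʐ/ are both fricatives), so this form is consistent with the same rule.
/z/ is a voiced alveolar fricative. The following trigger /p/ is a stop, so /z/ must become a stop as well.
A voiced alveolar stop is [d], so the surface segment is [d].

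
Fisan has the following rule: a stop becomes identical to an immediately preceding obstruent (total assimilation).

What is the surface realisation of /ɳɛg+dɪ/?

[ɳɛggɪ]

/d/ is the segment targeted by the rule; it sits immediately after /g/, so it assimilates completely and surfaces as [g].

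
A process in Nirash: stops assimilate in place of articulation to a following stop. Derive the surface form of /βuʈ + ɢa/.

The rule targets /ʈ/ (voiceless retroflex stop), which sits before the trigger /ɢ/ (uvular).
The voiceless uvular stop is [q], so /ʈ/ → [q].

[βuqɢa]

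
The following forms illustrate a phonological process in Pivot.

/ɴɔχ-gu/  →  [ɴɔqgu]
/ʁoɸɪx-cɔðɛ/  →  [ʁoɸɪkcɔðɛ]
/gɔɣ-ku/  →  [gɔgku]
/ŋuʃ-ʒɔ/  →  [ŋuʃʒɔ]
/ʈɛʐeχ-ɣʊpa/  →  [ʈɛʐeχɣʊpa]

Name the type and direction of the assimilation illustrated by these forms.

regressive manner assimilation

Underlying /χ/ is realised as [q] next to /g/; /g/ itself does not change.
The change fricative → stop matches the manner of the following /g/, identifying this as manner assimilation.
Place and voice are unchanged, so the assimilation is partial, not total.
The other alternating forms pattern the same way: /x/ → [k] before /c/ (fricative → stop, matching a stop); /ɣ/ → [g] before /k/ (fricative → stop, matching a stop) — only manner changes, and always toward the following segment.
No alternation appears in [ŋuʃʒɔ], [ʈɛʐeχɣʊpa]: there the adjacent consonants already agree in manner (/ʃ/ and /ʒ/ are both fricatives; /χ/ and /ɣ/ are both fricatives), so these forms are consistent with the same rule.
Since the segment that changes precedes the conditioning segment, the assimilation is regressive.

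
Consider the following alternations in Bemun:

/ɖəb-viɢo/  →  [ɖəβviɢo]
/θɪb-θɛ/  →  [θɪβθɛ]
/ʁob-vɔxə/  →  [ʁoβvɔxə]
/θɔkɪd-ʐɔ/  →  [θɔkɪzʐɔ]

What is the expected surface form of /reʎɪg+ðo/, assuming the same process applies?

[reʎɪɣðo]

The data show regressive manner assimilation: /b/ → [β] before /v/; /b/ → [β] before /θ/; /d/ → [z] before /ʐ/. In each pair only manner changes, matching the following consonant, while place and voice stay constant.
/g/ is a voiced velar stop. The following trigger /ð/ is a fricative, so /g/ must become a fricative as well.
A voiced velar fricative is [ɣ], so the surface segment is [ɣ].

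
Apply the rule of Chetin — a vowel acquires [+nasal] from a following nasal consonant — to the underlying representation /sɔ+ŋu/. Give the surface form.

[sɔ̃ŋu]

The vowel /ɔ/ is adjacent to the following nasal /ŋ/, so it acquires [+nasal] and surfaces as [ɔ̃].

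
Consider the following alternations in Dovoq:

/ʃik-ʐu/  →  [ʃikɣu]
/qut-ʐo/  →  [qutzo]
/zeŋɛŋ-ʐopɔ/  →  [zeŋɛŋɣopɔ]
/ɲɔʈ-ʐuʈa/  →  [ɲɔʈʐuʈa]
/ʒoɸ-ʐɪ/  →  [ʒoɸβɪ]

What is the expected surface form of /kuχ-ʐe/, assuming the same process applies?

[kuχʁe]

The data show progressive place assimilation: /ʐ/ → [ɣ] after /k/; /ʐ/ → [z] after /t/; /ʐ/ → [ɣ] after /ŋ/; /ʐ/ → [β] after /ɸ/. In each pair only place changes, matching the preceding consonant, while manner and voice stay constant.
No alternation appears in [ɲɔʈʐuʈa]: there the adjacent consonants already agree in place (/ʐ/ and /ʈ/ are both retroflex), so this form is consistent with the same rule.
/ʐ/ is a voiced retroflex fricative. The preceding trigger /χ/ is uvular, so /ʐ/ must become uvular as well.
The voiced uvular fricative is [ʁ], so /ʐ/ → [ʁ].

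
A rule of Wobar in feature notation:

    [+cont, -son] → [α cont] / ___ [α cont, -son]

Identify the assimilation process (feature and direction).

The rule copies [cont] (continuancy) from the environment onto the target fricatives; since [±cont] encodes the stop/fricative manner contrast, the assimilating dimension is manner.
The conditioning segment sits to the right of the focus bar, meaning the trigger follows the segment that changes — regressive assimilation.

regressive manner assimilation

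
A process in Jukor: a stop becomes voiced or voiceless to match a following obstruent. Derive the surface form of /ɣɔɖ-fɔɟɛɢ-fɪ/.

The rule targets /ɖ/ (voiced retroflex stop), which sits before the trigger /f/ (voiceless).
Changing only its voicing to voiceless gives [ʈ] — the voiceless retroflex stop.
At the second juncture, /ɢ/ likewise becomes [q] adjacent to /f/.

[ɣɔʈfɔɟɛqfɪ]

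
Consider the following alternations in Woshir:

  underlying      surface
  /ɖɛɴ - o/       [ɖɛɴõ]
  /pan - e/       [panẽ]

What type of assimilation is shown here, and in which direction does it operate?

progressive nasality assimilation (vowel nasalisation)

The vowel /o/ surfaces as nasalised [õ] next to the preceding nasal /ɴ/ — it has acquired the [+nasal] feature of its neighbour.
Likewise in the remaining data: /e/ → [ẽ] after /n/ — each time a vowel is nasalised next to a preceding nasal.
Because the conditioning nasal is to the left of the vowel that changes, the process is progressive (perseverative).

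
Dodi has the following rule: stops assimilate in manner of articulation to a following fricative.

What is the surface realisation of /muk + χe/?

The rule targets /k/ (voiceless velar stop), which sits before the trigger /χ/ (fricative).
Changing only its manner to fricative gives [x] — the voiceless velar fricative.

[muxχe]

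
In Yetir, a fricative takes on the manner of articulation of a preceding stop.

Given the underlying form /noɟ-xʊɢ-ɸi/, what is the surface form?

The rule targets /x/ (voiceless velar fricative), which sits after the trigger /ɟ/ (stop).
Changing only its manner to stop gives [k] — the voiceless velar stop.
At the second juncture, /ɸ/ likewise becomes [p] adjacent to /ɢ/.

[noɟkʊɢpi]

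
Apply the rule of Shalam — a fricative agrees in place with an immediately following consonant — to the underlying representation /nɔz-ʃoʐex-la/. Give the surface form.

[nɔʒʃoʐesla]

/z/ is a voiced alveolar fricative. The following trigger /ʃ/ is postalveolar, so /z/ must become postalveolar as well.
A voiced postalveolar fricative is [ʒ], so the surface segment is [ʒ].
The same rule applies at the second boundary: /x/ → [s] next to /l/.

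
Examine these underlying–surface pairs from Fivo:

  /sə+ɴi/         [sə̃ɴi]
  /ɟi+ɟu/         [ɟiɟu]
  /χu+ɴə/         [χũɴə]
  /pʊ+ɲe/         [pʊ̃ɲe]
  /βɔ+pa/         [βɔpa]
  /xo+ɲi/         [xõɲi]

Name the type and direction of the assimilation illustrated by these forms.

The vowel /ə/ surfaces as nasalised [ə̃] next to the following nasal /ɴ/ — it has acquired the [+nasal] feature of its neighbour.
The other forms show the same pattern: /u/ → [ũ] before /ɴ/; /ʊ/ → [ʊ̃] before /ɲ/; /o/ → [õ] before /ɲ/ — each time a vowel is nasalised next to a following nasal.
No change occurs in [ɟiɟu], [βɔpa] because the vowel at the boundary is adjacent to an oral consonant, not a nasal (/i/ next to /ɟ/; /ɔ/ next to /p/).
Because the conditioning nasal is to the right of the vowel that changes, the process is regressive (anticipatory).

regressive nasality assimilation (vowel nasalisation)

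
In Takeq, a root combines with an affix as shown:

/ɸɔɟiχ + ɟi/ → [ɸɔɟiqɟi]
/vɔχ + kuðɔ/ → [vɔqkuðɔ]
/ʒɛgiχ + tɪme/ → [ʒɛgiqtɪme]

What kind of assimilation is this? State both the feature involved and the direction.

regressive manner assimilation

Underlying /χ/ is realised as [q] next to /ɟ/; /ɟ/ itself does not change.
/χ/ is a fricative while /ɟ/ is a stop; the output [q] is a stop, matching the trigger — so the feature that spreads is manner.
Place and voice are unchanged, so the assimilation is partial, not total.
Checking the remaining alternations: /χ/ → [q] before /k/ (fricative → stop, matching a stop); /χ/ → [q] before /t/ (fricative → stop, matching a stop) — only manner changes, and always toward the following segment.
Since the segment that changes precedes the conditioning segment, the assimilation is regressive.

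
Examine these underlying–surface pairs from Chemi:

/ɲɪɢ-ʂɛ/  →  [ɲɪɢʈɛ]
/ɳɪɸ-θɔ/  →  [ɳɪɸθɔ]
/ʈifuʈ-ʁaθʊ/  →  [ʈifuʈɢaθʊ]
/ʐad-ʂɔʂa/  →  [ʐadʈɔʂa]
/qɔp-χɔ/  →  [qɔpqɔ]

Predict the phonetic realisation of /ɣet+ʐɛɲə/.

The data show progressive manner assimilation: /ʂ/ → [ʈ] after /ɢ/; /ʁ/ → [ɢ] after /ʈ/; /ʂ/ → [ʈ] after /d/; /χ/ → [q] after /p/. In each pair only manner changes, matching the preceding consonant, while place and voice stay constant.
Nothing changes in [ɳɪɸθɔ]: there the adjacent consonants already agree in manner (/θ/ and /ɸ/ are both fricatives), so this form is consistent with the same rule.
/ʐ/ is a voiced retroflex fricative. The preceding trigger /t/ is a stop, so /ʐ/ must become a stop as well.
A voiced retroflex stop is [ɖ], so the surface segment is [ɖ].

[ɣetɖɛɲə]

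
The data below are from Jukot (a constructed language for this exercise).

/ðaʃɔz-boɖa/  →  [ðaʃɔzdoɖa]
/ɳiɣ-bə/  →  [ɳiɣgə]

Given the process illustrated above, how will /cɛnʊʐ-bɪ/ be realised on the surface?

The data show progressive place assimilation: /b/ → [d] after /z/; /b/ → [g] after /ɣ/. In each pair only place changes, matching the preceding consonant, while manner and voice stay constant.
/b/ is a voiced bilabial stop. The preceding trigger /ʐ/ is retroflex, so /b/ must become retroflex as well.
Changing only its place to retroflex gives [ɖ] — the voiced retroflex stop.

[cɛnʊʐɖɪ]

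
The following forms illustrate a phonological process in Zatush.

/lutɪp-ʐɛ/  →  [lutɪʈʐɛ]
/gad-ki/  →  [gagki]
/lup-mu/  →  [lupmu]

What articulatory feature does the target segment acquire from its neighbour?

Comparing underlying and surface forms, /p/ → [ʈ] is the alternation; the neighbouring /ʐ/ is constant.
The change bilabial → retroflex matches the place of the following /ʐ/, identifying this as place assimilation.
Checking the remaining alternation: /d/ → [g] before /k/ (alveolar → velar, matching velar) — only place changes, and always toward the following segment.
No alternation appears in [lupmu]: there the adjacent consonants already agree in place (/p/ and /m/ are both bilabial), so this form is consistent with the same rule.

place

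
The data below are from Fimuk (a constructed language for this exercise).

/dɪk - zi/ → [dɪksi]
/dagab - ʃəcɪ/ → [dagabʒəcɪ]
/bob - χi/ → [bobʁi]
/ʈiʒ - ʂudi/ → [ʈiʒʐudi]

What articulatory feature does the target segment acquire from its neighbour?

voicing

Underlying /z/ is realised as [s] next to /k/; /k/ itself does not change.
The change voiced → voiceless matches the voicing of the preceding /k/, identifying this as voicing assimilation.
The other alternating forms pattern the same way: /ʃ/ → [ʒ] after /b/ (voiceless → voiced, matching voiced); /χ/ → [ʁ] after /b/ (voiceless → voiced, matching voiced); /ʂ/ → [ʐ] after /ʒ/ (voiceless → voiced, matching voiced) — only voicing changes, and always toward the preceding segment.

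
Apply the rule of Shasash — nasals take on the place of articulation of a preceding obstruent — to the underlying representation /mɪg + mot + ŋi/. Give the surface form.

The rule targets /m/ (voiced bilabial nasal), which sits after the trigger /g/ (velar).
A voiced velar nasal is [ŋ], so the surface segment is [ŋ].
At the second juncture, /ŋ/ likewise becomes [n] adjacent to /t/.

[mɪgŋotni]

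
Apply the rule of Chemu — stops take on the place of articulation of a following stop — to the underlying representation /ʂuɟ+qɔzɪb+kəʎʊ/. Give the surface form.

/ɟ/ is a voiced palatal stop. The following trigger /q/ is uvular, so /ɟ/ must become uvular as well.
Changing only its place to uvular gives [ɢ] — the voiced uvular stop.
The same rule applies at the second boundary: /b/ → [g] next to /k/.

[ʂuɢqɔzɪgkəʎʊ]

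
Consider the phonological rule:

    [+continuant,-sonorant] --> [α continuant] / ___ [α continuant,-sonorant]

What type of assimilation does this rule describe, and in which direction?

regressive manner assimilation

The shared variable α links the value of [continuant] on the target to that of the neighbouring obstruent. [continuant] distinguishes stops from fricatives — a manner-of-articulation feature — so this is manner assimilation.
The conditioning segment sits to the right of the focus bar, meaning the trigger follows the segment that changes — regressive assimilation.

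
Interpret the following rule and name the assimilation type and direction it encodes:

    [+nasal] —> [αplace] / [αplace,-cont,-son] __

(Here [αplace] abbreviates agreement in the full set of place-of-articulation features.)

The rule copies the place features (abbreviated [place]) from the environment onto the target, so the assimilating feature is place.
Since the environment is written before the underscore, the trigger precedes the target; the direction is progressive.

progressive place assimilation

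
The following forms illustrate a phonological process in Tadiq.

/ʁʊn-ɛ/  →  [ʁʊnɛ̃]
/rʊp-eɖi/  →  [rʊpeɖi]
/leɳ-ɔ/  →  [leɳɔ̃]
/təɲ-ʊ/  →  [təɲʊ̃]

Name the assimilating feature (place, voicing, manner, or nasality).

The vowel /ɛ/ surfaces as nasalised [ɛ̃] next to the preceding nasal /n/ — it has acquired the [+nasal] feature of its neighbour.
The other forms show the same pattern: /ɔ/ → [ɔ̃] after /ɳ/; /ʊ/ → [ʊ̃] after /ɲ/ — each time a vowel is nasalised next to a preceding nasal.
No change occurs in [rʊpeɖi] because the vowel at the boundary is adjacent to an oral consonant, not a nasal (/e/ next to /p/).

nasality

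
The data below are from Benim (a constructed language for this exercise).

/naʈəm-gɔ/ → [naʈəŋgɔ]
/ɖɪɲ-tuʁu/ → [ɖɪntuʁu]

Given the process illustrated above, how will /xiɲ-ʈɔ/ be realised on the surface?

[xiɳʈɔ]

The data show regressive place assimilation: /m/ → [ŋ] before /g/; /ɲ/ → [n] before /t/. In each pair only place changes, matching the following consonant, while manner and voice stay constant.
The rule targets /ɲ/ (voiced palatal nasal), which sits before the trigger /ʈ/ (retroflex).
The voiced retroflex nasal is [ɳ], so /ɲ/ → [ɳ].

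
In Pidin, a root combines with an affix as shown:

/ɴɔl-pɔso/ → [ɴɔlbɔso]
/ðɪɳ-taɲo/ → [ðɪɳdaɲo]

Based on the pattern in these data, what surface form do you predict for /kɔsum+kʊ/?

[kɔsumgʊ]

The data show progressive voicing assimilation: /p/ → [b] after /l/; /t/ → [d] after /ɳ/. In each pair only voicing changes, matching the preceding consonant, while place and manner stay constant.
The rule targets /k/ (voiceless velar stop), which sits after the trigger /m/ (voiced).
The voiced velar stop is [g], so /k/ → [g].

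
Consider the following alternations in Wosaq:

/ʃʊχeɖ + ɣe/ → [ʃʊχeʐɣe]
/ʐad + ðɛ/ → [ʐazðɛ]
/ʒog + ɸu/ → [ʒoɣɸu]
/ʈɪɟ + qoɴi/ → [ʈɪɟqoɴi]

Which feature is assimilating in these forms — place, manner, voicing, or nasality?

manner

The segment that alternates is /ɖ/, which surfaces as [ʐ] when adjacent to /ɣ/.
/ɖ/ is a stop while /ɣ/ is a fricative; the output [ʐ] is a fricative, matching the trigger — so the feature that spreads is manner.
The same holds elsewhere in the data: /d/ → [z] before /ð/ (stop → fricative, matching a fricative); /g/ → [ɣ] before /ɸ/ (stop → fricative, matching a fricative) — only manner changes, and always toward the following segment.
Nothing changes in [ʈɪɟqoɴi]: there the adjacent consonants already agree in manner (/ɟ/ and /q/ are both stops), so this form is consistent with the same rule.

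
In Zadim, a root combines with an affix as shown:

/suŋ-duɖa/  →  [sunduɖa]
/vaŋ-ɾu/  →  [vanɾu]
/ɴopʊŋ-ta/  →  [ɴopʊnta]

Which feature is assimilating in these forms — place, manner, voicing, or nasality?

place

Comparing underlying and surface forms, /ŋ/ → [n] is the alternation; the neighbouring /d/ is constant.
/ŋ/ is velar while /d/ is alveolar; the output [n] is alveolar, matching the trigger — so the feature that spreads is place.
The other alternating forms pattern the same way: /ŋ/ → [n] before /ɾ/ (velar → alveolar, matching alveolar); /ŋ/ → [n] before /t/ (velar → alveolar, matching alveolar) — only place changes, and always toward the following segment.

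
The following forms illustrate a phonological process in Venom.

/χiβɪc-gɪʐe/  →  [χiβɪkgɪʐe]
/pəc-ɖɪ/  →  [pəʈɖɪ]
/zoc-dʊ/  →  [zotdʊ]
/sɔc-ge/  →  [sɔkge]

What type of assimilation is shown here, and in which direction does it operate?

regressive place assimilation

Comparing underlying and surface forms, /c/ → [k] is the alternation; the neighbouring /g/ is constant.
/c/ is palatal while /g/ is velar; the output [k] is velar, matching the trigger — so the feature that spreads is place.
Manner and voice are unchanged, so the assimilation is partial, not total.
The other alternating forms pattern the same way: /c/ → [ʈ] before /ɖ/ (palatal → retroflex, matching retroflex); /c/ → [t] before /d/ (palatal → alveolar, matching alveolar) — only place changes, and always toward the following segment.
The trigger is the following segment, so the direction is regressive (anticipatory).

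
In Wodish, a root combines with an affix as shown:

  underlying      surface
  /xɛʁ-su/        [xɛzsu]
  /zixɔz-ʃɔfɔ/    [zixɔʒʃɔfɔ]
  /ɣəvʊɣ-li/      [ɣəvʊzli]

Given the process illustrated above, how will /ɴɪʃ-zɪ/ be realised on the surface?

[ɴɪszɪ]

The data show regressive place assimilation: /ʁ/ → [z] before /s/; /z/ → [ʒ] before /ʃ/; /ɣ/ → [z] before /l/. In each pair only place changes, matching the following consonant, while manner and voice stay constant.
The rule targets /ʃ/ (voiceless postalveolar fricative), which sits before the trigger /z/ (alveolar).
Changing only its place to alveolar gives [s] — the voiceless alveolar fricative.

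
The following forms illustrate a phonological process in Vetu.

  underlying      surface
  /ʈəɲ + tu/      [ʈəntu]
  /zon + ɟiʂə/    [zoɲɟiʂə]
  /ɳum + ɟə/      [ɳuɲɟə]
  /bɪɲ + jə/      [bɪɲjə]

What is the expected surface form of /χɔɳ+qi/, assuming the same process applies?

The data show regressive place assimilation: /ɲ/ → [n] before /t/; /n/ → [ɲ] before /ɟ/; /m/ → [ɲ] before /ɟ/. In each pair only place changes, matching the following consonant, while manner and voice stay constant.
Nothing changes in [bɪɲjə]: there the adjacent consonants already agree in place (/ɲ/ and /j/ are both palatal), so this form is consistent with the same rule.
/ɳ/ is a voiced retroflex nasal. The following trigger /q/ is uvular, so /ɳ/ must become uvular as well.
The voiced uvular nasal is [ɴ], so /ɳ/ → [ɴ].

[χɔɴqi]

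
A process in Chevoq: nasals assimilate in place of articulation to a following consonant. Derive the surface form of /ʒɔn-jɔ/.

[ʒɔɲjɔ]

/n/ is a voiced alveolar nasal. The following trigger /j/ is palatal, so /n/ must become palatal as well.
Changing only its place to palatal gives [ɲ] — the voiced palatal nasal.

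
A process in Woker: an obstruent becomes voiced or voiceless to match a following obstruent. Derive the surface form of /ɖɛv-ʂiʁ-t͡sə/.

[ɖɛfʂiχt͡sə]

/v/ is a voiced labiodental fricative. The following trigger /ʂ/ is voiceless, so /v/ must become voiceless as well.
The voiceless labiodental fricative is [f], so /v/ → [f].
At the second juncture, /ʁ/ likewise becomes [χ] adjacent to /t͡s/.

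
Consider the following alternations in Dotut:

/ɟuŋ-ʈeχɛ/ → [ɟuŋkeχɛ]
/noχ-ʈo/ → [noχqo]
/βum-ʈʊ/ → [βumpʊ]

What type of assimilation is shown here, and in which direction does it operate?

Comparing underlying and surface forms, /ʈ/ → [k] is the alternation; the neighbouring /ŋ/ is constant.
The change retroflex → velar matches the place of the preceding /ŋ/, identifying this as place assimilation.
Manner and voice are unchanged, so the assimilation is partial, not total.
Checking the remaining alternations: /ʈ/ → [q] after /χ/ (retroflex → uvular, matching uvular); /ʈ/ → [p] after /m/ (retroflex → bilabial, matching bilabial) — only place changes, and always toward the preceding segment.
The trigger is the preceding segment, so the direction is progressive (perseverative).

progressive place assimilation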